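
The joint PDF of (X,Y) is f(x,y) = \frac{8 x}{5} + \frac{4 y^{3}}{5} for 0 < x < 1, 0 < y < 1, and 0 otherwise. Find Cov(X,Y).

E[XY] = ∫∫ xy × f(x,y) dx dy = \frac{26}{75}
E[X] = \frac{19}{30}
E[Y] = \frac{14}{25}
Cov(X,Y) = E[XY] - E[X]E[Y] = - \frac{1}{125}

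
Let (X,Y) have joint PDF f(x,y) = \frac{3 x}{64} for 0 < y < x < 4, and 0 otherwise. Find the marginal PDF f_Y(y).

f_Y(y) = ∫_y^4 \frac{3 x}{64} dx = \frac{3}{8} - \frac{3 y^{2}}{128}
for 0 < y < 4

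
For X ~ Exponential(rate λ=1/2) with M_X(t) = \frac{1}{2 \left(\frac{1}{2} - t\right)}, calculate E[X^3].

To find E[X^3], compute M^(3)(0):
M^(1)(t) = \frac{1}{2 \left(\frac{1}{2} - t\right)^{2}}
M^(2)(t) = \frac{1}{\left(\frac{1}{2} - t\right)^{3}}
M^(3)(t) = \frac{3}{\left(\frac{1}{2} - t\right)^{4}}
M^(3)(0) = 48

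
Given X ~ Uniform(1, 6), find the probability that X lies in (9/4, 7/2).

P(9/4 < X < 7/2) = ∫_{9/4}^{7/2} f(x) dx
where f(x) = \frac{1}{5}
= \frac{1}{4}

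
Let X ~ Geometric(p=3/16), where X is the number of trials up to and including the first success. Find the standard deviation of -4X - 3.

For X ~ Geometric(p=3/16), where X is the number of trials up to and including the first success:
Var(X) = \frac{208}{9}
SD(X) = √(Var(X)) = √(\frac{208}{9}) = \frac{4 \sqrt{13}}{3}
SD(-4X - 3) = |-4| × SD(X) = 4 × \frac{4 \sqrt{13}}{3} = \frac{16 \sqrt{13}}{3}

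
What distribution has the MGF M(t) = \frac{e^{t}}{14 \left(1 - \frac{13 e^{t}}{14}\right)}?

The MGF M(t) = \frac{e^{t}}{14 \left(1 - \frac{13 e^{t}}{14}\right)} is the standard form for the Geometric distribution.
Comparing with the known MGF formula identifies: Geometric(p=1/14), X = trial number of first success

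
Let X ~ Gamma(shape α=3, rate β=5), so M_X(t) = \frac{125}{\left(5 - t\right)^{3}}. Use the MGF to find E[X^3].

To find E[X^3], compute M^(3)(0):
M^(1)(t) = \frac{375}{\left(5 - t\right)^{4}}
M^(2)(t) = \frac{1500}{\left(5 - t\right)^{5}}
M^(3)(t) = \frac{7500}{\left(5 - t\right)^{6}}
M^(3)(0) = \frac{12}{25}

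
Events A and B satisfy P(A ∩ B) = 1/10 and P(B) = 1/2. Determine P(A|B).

P(A|B) = P(A ∩ B) / P(B)
= (1/10) / (1/2)
= 1/5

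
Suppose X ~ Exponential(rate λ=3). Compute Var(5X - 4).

For X ~ Exponential(rate λ=3):
Var(X) = \frac{1}{9}
Var(5X - 4) = (5)² × Var(X) = 25 × \frac{1}{9} = \frac{25}{9}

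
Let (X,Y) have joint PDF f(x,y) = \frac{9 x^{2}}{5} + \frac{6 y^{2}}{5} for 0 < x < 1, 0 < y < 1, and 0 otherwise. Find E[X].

E[X] = ∫_0^1 ∫_0^1 x × f(x,y) dy dx
= ∫_0^1 ∫_0^1 x × (\frac{9 x^{2}}{5} + \frac{6 y^{2}}{5}) dy dx
= \frac{13}{20}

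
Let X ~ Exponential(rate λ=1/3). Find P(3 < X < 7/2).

P(3 < X < 7/2) = ∫_{3}^{7/2} f(x) dx
where f(x) = \frac{e^{- \frac{x}{3}}}{3}
= - \frac{1}{e^{\frac{7}{6}}} + e^{-1}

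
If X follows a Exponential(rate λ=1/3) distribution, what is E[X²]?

Using the identity E[X²] = Var(X) + (E[X])²:
E[X] = 3
Var(X) = 9
E[X²] = 9 + (3)²
= 18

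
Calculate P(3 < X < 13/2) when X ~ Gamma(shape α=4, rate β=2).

P(3 < X < 13/2) = ∫_{3}^{13/2} f(x) dx
where f(x) = \frac{8 x^{3} e^{- 2 x}}{3}
= \frac{-1394 + 183 e^{7}}{3 e^{13}}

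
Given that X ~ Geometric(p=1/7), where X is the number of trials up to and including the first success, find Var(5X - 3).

For X ~ Geometric(p=1/7), where X is the number of trials up to and including the first success:
Var(X) = 42
Var(5X - 3) = (5)² × Var(X) = 25 × 42 = 1050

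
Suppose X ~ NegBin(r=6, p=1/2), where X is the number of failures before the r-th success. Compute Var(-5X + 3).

For X ~ NegBin(r=6, p=1/2), where X is the number of failures before the r-th success:
Var(X) = 12
Var(-5X + 3) = (-5)² × Var(X) = 25 × 12 = 300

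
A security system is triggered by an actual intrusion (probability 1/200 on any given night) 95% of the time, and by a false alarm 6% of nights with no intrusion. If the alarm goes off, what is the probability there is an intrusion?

Let D = the rare event, + = positive/flagged.
P(D) = 1/200
P(+|D) = 95/100 = 19/20
P(+|D') = 6/100 = 3/50
P(+) = P(+|D)P(D) + P(+|D')P(D')
     = \frac{19}{20} × \frac{1}{200} + \frac{3}{50} × \frac{199}{200}
     = \frac{1289}{20000}
P(D|+) = P(+|D)P(D)/P(+) = \frac{95}{1289}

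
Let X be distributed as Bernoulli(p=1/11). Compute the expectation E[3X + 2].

For X ~ Bernoulli(p=1/11):
E[X] = \frac{1}{11}
E[3X + 2] = 3 × E[X] + 2 = \frac{25}{11}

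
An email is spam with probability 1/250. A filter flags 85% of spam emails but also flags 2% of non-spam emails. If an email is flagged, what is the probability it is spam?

Let D = the rare event, + = positive/flagged.
P(D) = 1/250
P(+|D) = 85/100 = 17/20
P(+|D') = 2/100 = 1/50
P(+) = P(+|D)P(D) + P(+|D')P(D')
     = \frac{17}{20} × \frac{1}{250} + \frac{1}{50} × \frac{249}{250}
     = \frac{583}{25000}
P(D|+) = P(+|D)P(D)/P(+) = \frac{85}{583}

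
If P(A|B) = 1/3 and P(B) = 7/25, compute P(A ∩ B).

By definition, P(A|B) = P(A ∩ B) / P(B)
So P(A ∩ B) = P(A|B) × P(B)
= 1/3 × 7/25
= 7/75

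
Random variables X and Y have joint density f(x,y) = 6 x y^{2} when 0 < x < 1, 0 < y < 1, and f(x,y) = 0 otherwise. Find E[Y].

E[Y] = ∫_0^1 ∫_0^1 y × f(x,y) dx dy
= \frac{3}{4}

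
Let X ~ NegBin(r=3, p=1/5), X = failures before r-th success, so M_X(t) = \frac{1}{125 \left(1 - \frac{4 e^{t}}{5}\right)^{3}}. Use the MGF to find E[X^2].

To find E[X^2], compute M^(2)(0):
M^(1)(t) = \frac{12 e^{t}}{625 \left(1 - \frac{4 e^{t}}{5}\right)^{4}}
M^(2)(t) = \frac{12 e^{t}}{625 \left(1 - \frac{4 e^{t}}{5}\right)^{4}} + \frac{192 e^{2 t}}{3125 \left(1 - \frac{4 e^{t}}{5}\right)^{5}}
M^(2)(0) = 204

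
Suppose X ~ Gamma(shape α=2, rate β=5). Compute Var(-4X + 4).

For X ~ Gamma(shape α=2, rate β=5):
Var(X) = \frac{2}{25}
Var(-4X + 4) = (-4)² × Var(X) = 16 × \frac{2}{25} = \frac{32}{25}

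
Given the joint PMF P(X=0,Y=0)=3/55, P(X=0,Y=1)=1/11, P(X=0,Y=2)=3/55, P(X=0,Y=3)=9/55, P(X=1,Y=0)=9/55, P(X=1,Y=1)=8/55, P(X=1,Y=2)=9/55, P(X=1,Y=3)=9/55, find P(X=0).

P(X=0) = P(X=0,Y=0) + P(X=0,Y=1) + P(X=0,Y=2) + P(X=0,Y=3)
= 3/55 + 1/11 + 3/55 + 9/55
= 4/11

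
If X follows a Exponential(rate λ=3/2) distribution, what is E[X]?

For X ~ Exponential(rate λ=3/2), the expected value is:
E[X] = \frac{2}{3}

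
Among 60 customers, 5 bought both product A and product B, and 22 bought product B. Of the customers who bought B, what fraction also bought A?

P(A ∩ B) = 5/60 = 1/12
P(B) = 22/60 = 11/30
P(A|B) = P(A ∩ B) / P(B) = (1/12) / (11/30) = 5/22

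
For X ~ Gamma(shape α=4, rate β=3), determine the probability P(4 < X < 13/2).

P(4 < X < 13/2) = ∫_{4}^{13/2} f(x) dx
where f(x) = \frac{27 x^{3} e^{- 3 x}}{2}
= - \frac{23143}{16 e^{\frac{39}{2}}} + \frac{373}{e^{12}}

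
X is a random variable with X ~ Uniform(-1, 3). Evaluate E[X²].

Using the identity E[X²] = Var(X) + (E[X])²:
E[X] = 1
Var(X) = \frac{4}{3}
E[X²] = \frac{4}{3} + (1)²
= \frac{7}{3}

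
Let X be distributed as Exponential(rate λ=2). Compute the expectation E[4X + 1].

For X ~ Exponential(rate λ=2):
E[X] = \frac{1}{2}
E[4X + 1] = 4 × E[X] + 1 = 3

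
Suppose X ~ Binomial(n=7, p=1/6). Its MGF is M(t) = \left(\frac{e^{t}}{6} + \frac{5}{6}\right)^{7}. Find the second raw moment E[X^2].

To find E[X^2], compute M^(2)(0):
M^(1)(t) = \frac{7 \left(\frac{e^{t}}{6} + \frac{5}{6}\right)^{6} e^{t}}{6}
M^(2)(t) = \frac{7 \left(\frac{e^{t}}{6} + \frac{5}{6}\right)^{6} e^{t}}{6} + \frac{7 \left(\frac{e^{t}}{6} + \frac{5}{6}\right)^{5} e^{2 t}}{6}
M^(2)(0) = \frac{7}{3}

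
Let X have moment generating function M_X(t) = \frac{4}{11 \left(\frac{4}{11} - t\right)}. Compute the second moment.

To find E[X^2], compute M^(2)(0):
M^(1)(t) = \frac{4}{11 \left(\frac{4}{11} - t\right)^{2}}
M^(2)(t) = \frac{8}{11 \left(\frac{4}{11} - t\right)^{3}}
M^(2)(0) = \frac{121}{8}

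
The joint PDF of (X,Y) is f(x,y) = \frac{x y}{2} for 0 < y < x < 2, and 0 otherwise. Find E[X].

f_X(x) = ∫_0^x \frac{x y}{2} dy = \frac{x^{3}}{4}
E[X] = ∫_0^2 x × (\frac{x^{3}}{4}) dx = \frac{8}{5}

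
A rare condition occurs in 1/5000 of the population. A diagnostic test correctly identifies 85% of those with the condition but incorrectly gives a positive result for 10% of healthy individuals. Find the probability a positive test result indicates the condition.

Let D = the rare event, + = positive/flagged.
P(D) = 1/5000
P(+|D) = 85/100 = 17/20
P(+|D') = 10/100 = 1/10
P(+) = P(+|D)P(D) + P(+|D')P(D')
     = \frac{17}{20} × \frac{1}{5000} + \frac{1}{10} × \frac{4999}{5000}
     = \frac{2003}{20000}
P(D|+) = P(+|D)P(D)/P(+) = \frac{17}{10015}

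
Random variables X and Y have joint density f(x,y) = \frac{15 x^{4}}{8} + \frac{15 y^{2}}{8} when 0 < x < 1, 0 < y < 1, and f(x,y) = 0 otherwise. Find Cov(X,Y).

E[XY] = ∫∫ xy × f(x,y) dx dy = \frac{25}{64}
E[X] = \frac{5}{8}
E[Y] = \frac{21}{32}
Cov(X,Y) = E[XY] - E[X]E[Y] = - \frac{5}{256}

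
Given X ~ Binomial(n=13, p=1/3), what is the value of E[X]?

For X ~ Binomial(n=13, p=1/3), the expected value is:
E[X] = \frac{13}{3}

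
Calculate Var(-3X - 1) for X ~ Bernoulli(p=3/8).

For X ~ Bernoulli(p=3/8):
Var(X) = \frac{15}{64}
Var(-3X - 1) = (-3)² × Var(X) = 9 × \frac{15}{64} = \frac{135}{64}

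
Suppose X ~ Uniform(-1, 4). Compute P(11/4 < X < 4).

P(11/4 < X < 4) = ∫_{11/4}^{4} f(x) dx
where f(x) = \frac{1}{5}
= \frac{1}{4}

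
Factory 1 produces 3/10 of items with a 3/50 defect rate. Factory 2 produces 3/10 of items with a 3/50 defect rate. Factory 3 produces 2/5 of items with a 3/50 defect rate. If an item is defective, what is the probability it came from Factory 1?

Using Bayes' theorem:
P(F1) = 3/10, P(D|F1) = 3/50
P(F2) = 3/10, P(D|F2) = 3/50
P(F3) = 2/5, P(D|F3) = 3/50
P(D) = P(D|F1)P(F1) + P(D|F2)P(F2) + P(D|F3)P(F3)
     = \frac{3}{50}
P(F1|D) = P(D|F1)P(F1) / P(D)
= \frac{3}{10}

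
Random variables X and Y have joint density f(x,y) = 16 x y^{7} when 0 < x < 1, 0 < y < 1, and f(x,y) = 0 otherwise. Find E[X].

E[X] = ∫_0^1 ∫_0^1 x × f(x,y) dy dx
= ∫_0^1 ∫_0^1 x × (16 x y^{7}) dy dx
= \frac{2}{3}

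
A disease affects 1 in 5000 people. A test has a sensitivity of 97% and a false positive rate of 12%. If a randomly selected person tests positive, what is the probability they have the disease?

Let D = the rare event, + = positive/flagged.
P(D) = 1/5000
P(+|D) = 97/100
P(+|D') = 12/100 = 3/25
P(+) = P(+|D)P(D) + P(+|D')P(D')
     = \frac{97}{100} × \frac{1}{5000} + \frac{3}{25} × \frac{4999}{5000}
     = \frac{12017}{100000}
P(D|+) = P(+|D)P(D)/P(+) = \frac{97}{60085}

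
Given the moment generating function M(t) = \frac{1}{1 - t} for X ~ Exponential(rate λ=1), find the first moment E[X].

To find E[X], compute M^(1)(0):
M^(1)(t) = \frac{1}{\left(1 - t\right)^{2}}
M^(1)(0) = 1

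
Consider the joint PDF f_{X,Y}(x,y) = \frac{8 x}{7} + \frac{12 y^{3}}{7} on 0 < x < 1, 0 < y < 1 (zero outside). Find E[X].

E[X] = ∫_0^1 ∫_0^1 x × f(x,y) dy dx
= ∫_0^1 ∫_0^1 x × (\frac{8 x}{7} + \frac{12 y^{3}}{7}) dy dx
= \frac{25}{42}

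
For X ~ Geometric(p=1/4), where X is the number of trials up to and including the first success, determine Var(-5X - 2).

For X ~ Geometric(p=1/4), where X is the number of trials up to and including the first success:
Var(X) = 12
Var(-5X - 2) = (-5)² × Var(X) = 25 × 12 = 300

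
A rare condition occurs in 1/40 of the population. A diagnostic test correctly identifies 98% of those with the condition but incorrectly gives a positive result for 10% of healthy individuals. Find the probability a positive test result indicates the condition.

Let D = the rare event, + = positive/flagged.
P(D) = 1/40
P(+|D) = 98/100 = 49/50
P(+|D') = 10/100 = 1/10
P(+) = P(+|D)P(D) + P(+|D')P(D')
     = \frac{49}{50} × \frac{1}{40} + \frac{1}{10} × \frac{39}{40}
     = \frac{61}{500}
P(D|+) = P(+|D)P(D)/P(+) = \frac{49}{244}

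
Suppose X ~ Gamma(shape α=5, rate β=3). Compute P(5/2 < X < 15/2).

P(5/2 < X < 15/2) = ∫_{5/2}^{15/2} f(x) dx
where f(x) = \frac{81 x^{4} e^{- 3 x}}{8}
= \frac{-1645283 + 30563 e^{15}}{128 e^{\frac{45}{2}}}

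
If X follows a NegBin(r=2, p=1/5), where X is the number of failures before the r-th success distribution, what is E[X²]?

Using the identity E[X²] = Var(X) + (E[X])²:
E[X] = 8
Var(X) = 40
E[X²] = 40 + (8)²
= 104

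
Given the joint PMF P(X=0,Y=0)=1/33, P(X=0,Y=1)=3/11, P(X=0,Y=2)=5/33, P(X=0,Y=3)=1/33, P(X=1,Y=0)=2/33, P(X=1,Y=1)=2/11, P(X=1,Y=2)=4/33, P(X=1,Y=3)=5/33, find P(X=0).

P(X=0) = P(X=0,Y=0) + P(X=0,Y=1) + P(X=0,Y=2) + P(X=0,Y=3)
= 1/33 + 3/11 + 5/33 + 1/33
= 16/33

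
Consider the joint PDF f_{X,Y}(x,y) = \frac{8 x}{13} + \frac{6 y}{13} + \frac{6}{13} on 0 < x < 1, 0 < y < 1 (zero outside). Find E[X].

E[X] = ∫_0^1 ∫_0^1 x × f(x,y) dy dx
= ∫_0^1 ∫_0^1 x × (\frac{8 x}{13} + \frac{6 y}{13} + \frac{6}{13}) dy dx
= \frac{43}{78}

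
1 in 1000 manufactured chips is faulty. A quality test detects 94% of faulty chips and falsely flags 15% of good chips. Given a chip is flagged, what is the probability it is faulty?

Let D = the rare event, + = positive/flagged.
P(D) = 1/1000
P(+|D) = 94/100 = 47/50
P(+|D') = 15/100 = 3/20
P(+) = P(+|D)P(D) + P(+|D')P(D')
     = \frac{47}{50} × \frac{1}{1000} + \frac{3}{20} × \frac{999}{1000}
     = \frac{15079}{100000}
P(D|+) = P(+|D)P(D)/P(+) = \frac{94}{15079}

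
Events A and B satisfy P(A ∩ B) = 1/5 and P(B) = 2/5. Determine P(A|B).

P(A|B) = P(A ∩ B) / P(B)
= (1/5) / (2/5)
= 1/2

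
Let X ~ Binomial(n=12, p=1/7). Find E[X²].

Using the identity E[X²] = Var(X) + (E[X])²:
E[X] = \frac{12}{7}
Var(X) = \frac{72}{49}
E[X²] = \frac{72}{49} + (\frac{12}{7})²
= \frac{216}{49}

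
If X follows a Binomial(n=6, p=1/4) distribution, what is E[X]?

For X ~ Binomial(n=6, p=1/4), the expected value is:
E[X] = \frac{3}{2}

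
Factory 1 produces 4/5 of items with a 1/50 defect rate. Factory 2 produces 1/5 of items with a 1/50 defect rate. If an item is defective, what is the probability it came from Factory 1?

Using Bayes' theorem:
P(F1) = 4/5, P(D|F1) = 1/50
P(F2) = 1/5, P(D|F2) = 1/50
P(D) = P(D|F1)P(F1) + P(D|F2)P(F2)
     = \frac{1}{50}
P(F1|D) = P(D|F1)P(F1) / P(D)
= \frac{4}{5}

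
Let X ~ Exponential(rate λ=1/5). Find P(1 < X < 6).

P(1 < X < 6) = ∫_{1}^{6} f(x) dx
where f(x) = \frac{e^{- \frac{x}{5}}}{5}
= - \frac{1 - e}{e^{\frac{6}{5}}}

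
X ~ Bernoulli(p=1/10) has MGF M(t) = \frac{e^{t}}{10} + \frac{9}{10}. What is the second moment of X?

To find E[X^2], compute M^(2)(0):
M^(1)(t) = \frac{e^{t}}{10}
M^(2)(t) = \frac{e^{t}}{10}
M^(2)(0) = \frac{1}{10}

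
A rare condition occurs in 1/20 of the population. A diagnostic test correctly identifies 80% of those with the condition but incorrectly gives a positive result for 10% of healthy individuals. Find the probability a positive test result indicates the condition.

Let D = the rare event, + = positive/flagged.
P(D) = 1/20
P(+|D) = 80/100 = 4/5
P(+|D') = 10/100 = 1/10
P(+) = P(+|D)P(D) + P(+|D')P(D')
     = \frac{4}{5} × \frac{1}{20} + \frac{1}{10} × \frac{19}{20}
     = \frac{27}{200}
P(D|+) = P(+|D)P(D)/P(+) = \frac{8}{27}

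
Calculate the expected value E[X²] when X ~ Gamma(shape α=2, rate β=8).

Using the identity E[X²] = Var(X) + (E[X])²:
E[X] = \frac{1}{4}
Var(X) = \frac{1}{32}
E[X²] = \frac{1}{32} + (\frac{1}{4})²
= \frac{3}{32}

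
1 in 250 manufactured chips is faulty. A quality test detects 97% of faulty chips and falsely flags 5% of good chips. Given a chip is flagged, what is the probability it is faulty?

Let D = the rare event, + = positive/flagged.
P(D) = 1/250
P(+|D) = 97/100
P(+|D') = 5/100 = 1/20
P(+) = P(+|D)P(D) + P(+|D')P(D')
     = \frac{97}{100} × \frac{1}{250} + \frac{1}{20} × \frac{249}{250}
     = \frac{671}{12500}
P(D|+) = P(+|D)P(D)/P(+) = \frac{97}{1342}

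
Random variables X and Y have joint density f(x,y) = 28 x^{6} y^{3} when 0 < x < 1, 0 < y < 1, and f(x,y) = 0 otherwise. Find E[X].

E[X] = ∫_0^1 ∫_0^1 x × f(x,y) dy dx
= ∫_0^1 ∫_0^1 x × (28 x^{6} y^{3}) dy dx
= \frac{7}{8}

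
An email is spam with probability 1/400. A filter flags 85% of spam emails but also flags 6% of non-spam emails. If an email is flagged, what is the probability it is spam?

Let D = the rare event, + = positive/flagged.
P(D) = 1/400
P(+|D) = 85/100 = 17/20
P(+|D') = 6/100 = 3/50
P(+) = P(+|D)P(D) + P(+|D')P(D')
     = \frac{17}{20} × \frac{1}{400} + \frac{3}{50} × \frac{399}{400}
     = \frac{2479}{40000}
P(D|+) = P(+|D)P(D)/P(+) = \frac{85}{2479}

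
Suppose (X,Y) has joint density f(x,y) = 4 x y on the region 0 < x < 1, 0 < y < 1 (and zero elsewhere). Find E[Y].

E[Y] = ∫_0^1 ∫_0^1 y × f(x,y) dx dy
= \frac{2}{3}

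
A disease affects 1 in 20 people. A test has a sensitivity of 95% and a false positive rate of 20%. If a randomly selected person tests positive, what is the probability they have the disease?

Let D = the rare event, + = positive/flagged.
P(D) = 1/20
P(+|D) = 95/100 = 19/20
P(+|D') = 20/100 = 1/5
P(+) = P(+|D)P(D) + P(+|D')P(D')
     = \frac{19}{20} × \frac{1}{20} + \frac{1}{5} × \frac{19}{20}
     = \frac{19}{80}
P(D|+) = P(+|D)P(D)/P(+) = \frac{1}{5}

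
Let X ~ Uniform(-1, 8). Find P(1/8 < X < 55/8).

P(1/8 < X < 55/8) = ∫_{1/8}^{55/8} f(x) dx
where f(x) = \frac{1}{9}
= \frac{3}{4}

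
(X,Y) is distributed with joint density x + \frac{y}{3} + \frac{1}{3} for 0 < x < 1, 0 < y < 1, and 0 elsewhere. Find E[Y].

E[Y] = ∫_0^1 ∫_0^1 y × f(x,y) dx dy
= \frac{19}{36}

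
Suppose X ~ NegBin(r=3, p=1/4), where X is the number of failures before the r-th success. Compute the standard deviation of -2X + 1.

For X ~ NegBin(r=3, p=1/4), where X is the number of failures before the r-th success:
Var(X) = 36
SD(X) = √(Var(X)) = √(36) = 6
SD(-2X + 1) = |-2| × SD(X) = 2 × 6 = 12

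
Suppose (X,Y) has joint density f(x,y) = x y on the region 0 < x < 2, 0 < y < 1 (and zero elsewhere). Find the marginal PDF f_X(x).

f_X(x) = ∫_0^1 f(x,y) dy
= ∫_0^1 x y dy
= \frac{x}{2} for 0 < x < 2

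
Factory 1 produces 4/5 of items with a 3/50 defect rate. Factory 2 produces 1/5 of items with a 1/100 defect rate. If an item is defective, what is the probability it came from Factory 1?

Using Bayes' theorem:
P(F1) = 4/5, P(D|F1) = 3/50
P(F2) = 1/5, P(D|F2) = 1/100
P(D) = P(D|F1)P(F1) + P(D|F2)P(F2)
     = \frac{1}{20}
P(F1|D) = P(D|F1)P(F1) / P(D)
= \frac{24}{25}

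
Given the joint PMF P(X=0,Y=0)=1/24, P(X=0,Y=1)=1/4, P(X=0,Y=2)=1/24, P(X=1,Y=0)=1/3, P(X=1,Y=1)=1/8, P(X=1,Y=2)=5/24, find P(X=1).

P(X=1) = P(X=1,Y=0) + P(X=1,Y=1) + P(X=1,Y=2)
= 1/3 + 1/8 + 5/24
= 2/3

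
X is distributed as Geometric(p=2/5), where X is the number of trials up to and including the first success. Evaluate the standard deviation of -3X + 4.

For X ~ Geometric(p=2/5), where X is the number of trials up to and including the first success:
Var(X) = \frac{15}{4}
SD(X) = √(Var(X)) = √(\frac{15}{4}) = \frac{\sqrt{15}}{2}
SD(-3X + 4) = |-3| × SD(X) = 3 × \frac{\sqrt{15}}{2} = \frac{3 \sqrt{15}}{2}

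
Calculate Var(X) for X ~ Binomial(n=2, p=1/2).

For X ~ Binomial(n=2, p=1/2):
Var(X) = \frac{1}{2}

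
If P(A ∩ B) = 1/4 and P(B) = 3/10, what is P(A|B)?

P(A|B) = P(A ∩ B) / P(B)
= (1/4) / (3/10)
= 5/6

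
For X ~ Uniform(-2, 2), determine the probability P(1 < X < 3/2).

P(1 < X < 3/2) = ∫_{1}^{3/2} f(x) dx
where f(x) = \frac{1}{4}
= \frac{1}{8}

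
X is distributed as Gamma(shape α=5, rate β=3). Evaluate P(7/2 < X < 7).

P(7/2 < X < 7) = ∫_{7/2}^{7} f(x) dx
where f(x) = \frac{81 x^{4} e^{- 3 x}}{8}
= - \frac{79115}{8 e^{21}} + \frac{98051}{128 e^{\frac{21}{2}}}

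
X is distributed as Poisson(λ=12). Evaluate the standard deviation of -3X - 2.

For X ~ Poisson(λ=12):
Var(X) = 12
SD(X) = √(Var(X)) = √(12) = 2 \sqrt{3}
SD(-3X - 2) = |-3| × SD(X) = 3 × 2 \sqrt{3} = 6 \sqrt{3}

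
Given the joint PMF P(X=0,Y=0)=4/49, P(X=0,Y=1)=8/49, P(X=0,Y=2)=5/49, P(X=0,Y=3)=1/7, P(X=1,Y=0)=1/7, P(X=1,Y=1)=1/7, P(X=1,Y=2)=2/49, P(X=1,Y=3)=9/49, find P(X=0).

P(X=0) = P(X=0,Y=0) + P(X=0,Y=1) + P(X=0,Y=2) + P(X=0,Y=3)
= 4/49 + 8/49 + 5/49 + 1/7
= 24/49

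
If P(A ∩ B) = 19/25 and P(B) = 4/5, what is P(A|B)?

P(A|B) = P(A ∩ B) / P(B)
= (19/25) / (4/5)
= 19/20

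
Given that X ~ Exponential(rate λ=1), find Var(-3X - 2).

For X ~ Exponential(rate λ=1):
Var(X) = 1
Var(-3X - 2) = (-3)² × Var(X) = 9 × 1 = 9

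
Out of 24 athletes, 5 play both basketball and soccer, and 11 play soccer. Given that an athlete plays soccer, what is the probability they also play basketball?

P(A ∩ B) = 5/24
P(B) = 11/24
P(A|B) = P(A ∩ B) / P(B) = (5/24) / (11/24) = 5/11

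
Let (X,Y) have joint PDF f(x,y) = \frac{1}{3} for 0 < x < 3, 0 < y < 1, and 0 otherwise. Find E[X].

f_X(x) = ∫_0^1 \frac{1}{3} dy = \frac{1}{3}
E[X] = ∫_0^3 x × (\frac{1}{3}) dx = \frac{3}{2}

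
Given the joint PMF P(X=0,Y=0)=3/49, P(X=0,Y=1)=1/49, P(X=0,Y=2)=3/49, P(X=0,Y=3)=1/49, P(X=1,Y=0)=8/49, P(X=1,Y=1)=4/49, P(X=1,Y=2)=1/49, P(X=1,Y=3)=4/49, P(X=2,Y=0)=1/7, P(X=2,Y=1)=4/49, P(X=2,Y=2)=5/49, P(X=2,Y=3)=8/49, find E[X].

First find marginal of X:
P(X=0) = 8/49
P(X=1) = 17/49
P(X=2) = 24/49
E[X] = 0 × 8/49 + 1 × 17/49 + 2 × 24/49 = 65/49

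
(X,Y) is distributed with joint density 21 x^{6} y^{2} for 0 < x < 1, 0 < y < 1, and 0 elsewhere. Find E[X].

E[X] = ∫_0^1 ∫_0^1 x × f(x,y) dy dx
= ∫_0^1 ∫_0^1 x × (21 x^{6} y^{2}) dy dx
= \frac{7}{8}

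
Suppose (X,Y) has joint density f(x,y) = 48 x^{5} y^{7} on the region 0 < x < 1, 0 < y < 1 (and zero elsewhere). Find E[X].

E[X] = ∫_0^1 ∫_0^1 x × f(x,y) dy dx
= ∫_0^1 ∫_0^1 x × (48 x^{5} y^{7}) dy dx
= \frac{6}{7}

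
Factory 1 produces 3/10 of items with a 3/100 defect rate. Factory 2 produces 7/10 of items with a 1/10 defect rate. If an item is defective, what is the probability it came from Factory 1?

Using Bayes' theorem:
P(F1) = 3/10, P(D|F1) = 3/100
P(F2) = 7/10, P(D|F2) = 1/10
P(D) = P(D|F1)P(F1) + P(D|F2)P(F2)
     = \frac{79}{1000}
P(F1|D) = P(D|F1)P(F1) / P(D)
= \frac{9}{79}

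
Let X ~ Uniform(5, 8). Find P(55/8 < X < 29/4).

P(55/8 < X < 29/4) = ∫_{55/8}^{29/4} f(x) dx
where f(x) = \frac{1}{3}
= \frac{1}{8}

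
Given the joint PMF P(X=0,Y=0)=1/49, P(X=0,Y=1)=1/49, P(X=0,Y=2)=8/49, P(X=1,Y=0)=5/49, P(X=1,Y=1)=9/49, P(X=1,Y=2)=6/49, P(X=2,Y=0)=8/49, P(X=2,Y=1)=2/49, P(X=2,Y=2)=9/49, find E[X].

First find marginal of X:
P(X=0) = 10/49
P(X=1) = 20/49
P(X=2) = 19/49
E[X] = 0 × 10/49 + 1 × 20/49 + 2 × 19/49 = 58/49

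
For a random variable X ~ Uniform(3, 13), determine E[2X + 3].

For X ~ Uniform(3, 13):
E[X] = 8
E[2X + 3] = 2 × E[X] + 3 = 19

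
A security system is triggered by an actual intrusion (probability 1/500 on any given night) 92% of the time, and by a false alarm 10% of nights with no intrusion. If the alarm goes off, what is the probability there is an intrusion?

Let D = the rare event, + = positive/flagged.
P(D) = 1/500
P(+|D) = 92/100 = 23/25
P(+|D') = 10/100 = 1/10
P(+) = P(+|D)P(D) + P(+|D')P(D')
     = \frac{23}{25} × \frac{1}{500} + \frac{1}{10} × \frac{499}{500}
     = \frac{2541}{25000}
P(D|+) = P(+|D)P(D)/P(+) = \frac{46}{2541}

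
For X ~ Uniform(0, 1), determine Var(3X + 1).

For X ~ Uniform(0, 1):
Var(X) = \frac{1}{12}
Var(3X + 1) = (3)² × Var(X) = 9 × \frac{1}{12} = \frac{3}{4}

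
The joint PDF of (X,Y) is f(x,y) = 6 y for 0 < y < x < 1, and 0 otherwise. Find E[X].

f_X(x) = ∫_0^x 6 y dy = 3 x^{2}
E[X] = ∫_0^1 x × (3 x^{2}) dx = \frac{3}{4}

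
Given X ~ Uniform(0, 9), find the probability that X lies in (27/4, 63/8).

P(27/4 < X < 63/8) = ∫_{27/4}^{63/8} f(x) dx
where f(x) = \frac{1}{9}
= \frac{1}{8}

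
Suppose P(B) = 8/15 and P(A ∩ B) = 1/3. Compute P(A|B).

P(A|B) = P(A ∩ B) / P(B)
= (1/3) / (8/15)
= 5/8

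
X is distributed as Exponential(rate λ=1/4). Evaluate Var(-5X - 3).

For X ~ Exponential(rate λ=1/4):
Var(X) = 16
Var(-5X - 3) = (-5)² × Var(X) = 25 × 16 = 400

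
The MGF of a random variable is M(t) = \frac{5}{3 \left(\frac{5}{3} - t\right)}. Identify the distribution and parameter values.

The MGF M(t) = \frac{5}{3 \left(\frac{5}{3} - t\right)} is the standard form for the Exponential distribution.
Comparing with the known MGF formula identifies: Exponential(rate λ=5/3)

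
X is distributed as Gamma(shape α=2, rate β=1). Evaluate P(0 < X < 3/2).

P(0 < X < 3/2) = ∫_{0}^{3/2} f(x) dx
where f(x) = x e^{- x}
= 1 - \frac{5}{2 e^{\frac{3}{2}}}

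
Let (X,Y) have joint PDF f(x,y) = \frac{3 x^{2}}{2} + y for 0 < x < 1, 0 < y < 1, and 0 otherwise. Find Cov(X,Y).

E[XY] = ∫∫ xy × f(x,y) dx dy = \frac{17}{48}
E[X] = \frac{5}{8}
E[Y] = \frac{7}{12}
Cov(X,Y) = E[XY] - E[X]E[Y] = - \frac{1}{96}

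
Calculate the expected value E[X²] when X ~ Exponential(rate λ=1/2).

Using the identity E[X²] = Var(X) + (E[X])²:
E[X] = 2
Var(X) = 4
E[X²] = 4 + (2)²
= 8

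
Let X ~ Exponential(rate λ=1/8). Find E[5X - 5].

For X ~ Exponential(rate λ=1/8):
E[X] = 8
E[5X - 5] = 5 × E[X] - 5 = 35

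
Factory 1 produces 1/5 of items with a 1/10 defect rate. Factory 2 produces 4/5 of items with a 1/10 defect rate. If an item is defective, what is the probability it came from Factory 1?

Using Bayes' theorem:
P(F1) = 1/5, P(D|F1) = 1/10
P(F2) = 4/5, P(D|F2) = 1/10
P(D) = P(D|F1)P(F1) + P(D|F2)P(F2)
     = \frac{1}{10}
P(F1|D) = P(D|F1)P(F1) / P(D)
= \frac{1}{5}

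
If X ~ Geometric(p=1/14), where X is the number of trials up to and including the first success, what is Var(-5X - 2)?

For X ~ Geometric(p=1/14), where X is the number of trials up to and including the first success:
Var(X) = 182
Var(-5X - 2) = (-5)² × Var(X) = 25 × 182 = 4550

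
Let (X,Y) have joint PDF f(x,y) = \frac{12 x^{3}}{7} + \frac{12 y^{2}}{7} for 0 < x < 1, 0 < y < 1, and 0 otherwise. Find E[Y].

E[Y] = ∫_0^1 ∫_0^1 y × f(x,y) dx dy
= \frac{9}{14}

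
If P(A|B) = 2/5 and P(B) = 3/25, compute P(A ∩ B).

By definition, P(A|B) = P(A ∩ B) / P(B)
So P(A ∩ B) = P(A|B) × P(B)
= 2/5 × 3/25
= 6/125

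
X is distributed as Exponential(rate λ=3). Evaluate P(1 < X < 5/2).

P(1 < X < 5/2) = ∫_{1}^{5/2} f(x) dx
where f(x) = 3 e^{- 3 x}
= - \frac{1}{e^{\frac{15}{2}}} + e^{-3}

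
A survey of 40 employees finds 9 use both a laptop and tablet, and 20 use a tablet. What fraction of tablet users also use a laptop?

P(A ∩ B) = 9/40
P(B) = 20/40 = 1/2
P(A|B) = P(A ∩ B) / P(B) = (9/40) / (1/2) = 9/20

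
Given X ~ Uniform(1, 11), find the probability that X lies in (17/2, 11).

P(17/2 < X < 11) = ∫_{17/2}^{11} f(x) dx
where f(x) = \frac{1}{10}
= \frac{1}{4}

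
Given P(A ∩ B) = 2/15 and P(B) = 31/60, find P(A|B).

P(A|B) = P(A ∩ B) / P(B)
= (2/15) / (31/60)
= 8/31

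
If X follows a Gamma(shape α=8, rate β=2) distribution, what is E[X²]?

Using the identity E[X²] = Var(X) + (E[X])²:
E[X] = 4
Var(X) = 2
E[X²] = 2 + (4)²
= 18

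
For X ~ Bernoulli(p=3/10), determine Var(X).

For X ~ Bernoulli(p=3/10):
Var(X) = \frac{21}{100}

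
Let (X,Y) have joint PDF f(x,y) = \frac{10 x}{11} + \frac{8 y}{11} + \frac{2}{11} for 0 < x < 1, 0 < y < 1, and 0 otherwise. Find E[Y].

E[Y] = ∫_0^1 ∫_0^1 y × f(x,y) dx dy
= \frac{37}{66}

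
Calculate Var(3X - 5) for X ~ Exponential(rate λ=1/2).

For X ~ Exponential(rate λ=1/2):
Var(X) = 4
Var(3X - 5) = (3)² × Var(X) = 9 × 4 = 36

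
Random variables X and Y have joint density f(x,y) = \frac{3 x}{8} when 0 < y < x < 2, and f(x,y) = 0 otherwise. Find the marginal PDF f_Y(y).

f_Y(y) = ∫_y^2 \frac{3 x}{8} dx = \frac{3}{4} - \frac{3 y^{2}}{16}
for 0 < y < 2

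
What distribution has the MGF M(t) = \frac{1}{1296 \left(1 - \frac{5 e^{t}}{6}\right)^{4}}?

The MGF M(t) = \frac{1}{1296 \left(1 - \frac{5 e^{t}}{6}\right)^{4}} is the standard form for the NegativeBinomial distribution.
Comparing with the known MGF formula identifies: NegBin(r=4, p=1/6), X = failures before r-th success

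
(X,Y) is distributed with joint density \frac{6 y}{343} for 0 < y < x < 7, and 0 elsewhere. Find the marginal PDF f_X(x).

f_X(x) = ∫_0^x \frac{6 y}{343} dy = \frac{3 x^{2}}{343}
for 0 < x < 7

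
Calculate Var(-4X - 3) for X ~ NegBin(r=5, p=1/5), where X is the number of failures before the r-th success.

For X ~ NegBin(r=5, p=1/5), where X is the number of failures before the r-th success:
Var(X) = 100
Var(-4X - 3) = (-4)² × Var(X) = 16 × 100 = 1600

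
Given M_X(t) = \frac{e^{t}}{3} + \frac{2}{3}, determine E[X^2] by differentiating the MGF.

To find E[X^2], compute M^(2)(0):
M^(1)(t) = \frac{e^{t}}{3}
M^(2)(t) = \frac{e^{t}}{3}
M^(2)(0) = \frac{1}{3}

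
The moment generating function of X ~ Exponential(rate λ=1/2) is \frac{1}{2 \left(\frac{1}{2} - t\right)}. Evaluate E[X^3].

To find E[X^3], compute M^(3)(0):
M^(1)(t) = \frac{1}{2 \left(\frac{1}{2} - t\right)^{2}}
M^(2)(t) = \frac{1}{\left(\frac{1}{2} - t\right)^{3}}
M^(3)(t) = \frac{3}{\left(\frac{1}{2} - t\right)^{4}}
M^(3)(0) = 48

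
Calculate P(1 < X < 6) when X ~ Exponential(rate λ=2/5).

P(1 < X < 6) = ∫_{1}^{6} f(x) dx
where f(x) = \frac{2 e^{- \frac{2 x}{5}}}{5}
= - \frac{1 - e^{2}}{e^{\frac{12}{5}}}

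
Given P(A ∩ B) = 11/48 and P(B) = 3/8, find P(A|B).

P(A|B) = P(A ∩ B) / P(B)
= (11/48) / (3/8)
= 11/18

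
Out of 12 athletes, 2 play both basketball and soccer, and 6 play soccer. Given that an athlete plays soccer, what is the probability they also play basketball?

P(A ∩ B) = 2/12 = 1/6
P(B) = 6/12 = 1/2
P(A|B) = P(A ∩ B) / P(B) = (1/6) / (1/2) = 1/3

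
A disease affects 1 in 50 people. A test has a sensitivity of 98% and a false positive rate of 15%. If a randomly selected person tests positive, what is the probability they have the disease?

Let D = the rare event, + = positive/flagged.
P(D) = 1/50
P(+|D) = 98/100 = 49/50
P(+|D') = 15/100 = 3/20
P(+) = P(+|D)P(D) + P(+|D')P(D')
     = \frac{49}{50} × \frac{1}{50} + \frac{3}{20} × \frac{49}{50}
     = \frac{833}{5000}
P(D|+) = P(+|D)P(D)/P(+) = \frac{2}{17}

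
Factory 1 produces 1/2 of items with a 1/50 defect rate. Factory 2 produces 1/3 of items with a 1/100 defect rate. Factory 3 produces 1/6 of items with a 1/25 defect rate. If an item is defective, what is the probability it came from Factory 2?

Using Bayes' theorem:
P(F1) = 1/2, P(D|F1) = 1/50
P(F2) = 1/3, P(D|F2) = 1/100
P(F3) = 1/6, P(D|F3) = 1/25
P(D) = P(D|F1)P(F1) + P(D|F2)P(F2) + P(D|F3)P(F3)
     = \frac{1}{50}
P(F2|D) = P(D|F2)P(F2) / P(D)
= \frac{1}{6}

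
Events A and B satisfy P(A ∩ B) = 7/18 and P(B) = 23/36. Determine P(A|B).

P(A|B) = P(A ∩ B) / P(B)
= (7/18) / (23/36)
= 14/23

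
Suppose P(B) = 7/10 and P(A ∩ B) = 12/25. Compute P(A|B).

P(A|B) = P(A ∩ B) / P(B)
= (12/25) / (7/10)
= 24/35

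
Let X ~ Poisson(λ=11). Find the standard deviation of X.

For X ~ Poisson(λ=11):
Var(X) = 11
SD(X) = √(Var(X)) = √(11) = \sqrt{11}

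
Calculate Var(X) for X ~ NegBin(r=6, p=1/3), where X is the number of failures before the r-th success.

For X ~ NegBin(r=6, p=1/3), where X is the number of failures before the r-th success:
Var(X) = 36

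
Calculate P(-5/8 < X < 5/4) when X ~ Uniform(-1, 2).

P(-5/8 < X < 5/4) = ∫_{-5/8}^{5/4} f(x) dx
where f(x) = \frac{1}{3}
= \frac{5}{8}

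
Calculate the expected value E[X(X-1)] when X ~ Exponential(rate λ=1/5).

E[X(X-1)] = E[X² - X] = E[X²] - E[X]
E[X] = 5
E[X²] = Var(X) + (E[X])² = 25 + (5)² = 50
E[X(X-1)] = 50 - 5 = 45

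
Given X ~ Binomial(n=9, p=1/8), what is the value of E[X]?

For X ~ Binomial(n=9, p=1/8), the expected value is:
E[X] = \frac{9}{8}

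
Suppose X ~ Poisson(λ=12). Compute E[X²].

Using the identity E[X²] = Var(X) + (E[X])²:
E[X] = 12
Var(X) = 12
E[X²] = 12 + (12)²
= 156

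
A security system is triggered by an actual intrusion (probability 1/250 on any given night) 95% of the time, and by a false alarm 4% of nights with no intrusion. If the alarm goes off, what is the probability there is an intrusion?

Let D = the rare event, + = positive/flagged.
P(D) = 1/250
P(+|D) = 95/100 = 19/20
P(+|D') = 4/100 = 1/25
P(+) = P(+|D)P(D) + P(+|D')P(D')
     = \frac{19}{20} × \frac{1}{250} + \frac{1}{25} × \frac{249}{250}
     = \frac{1091}{25000}
P(D|+) = P(+|D)P(D)/P(+) = \frac{95}{1091}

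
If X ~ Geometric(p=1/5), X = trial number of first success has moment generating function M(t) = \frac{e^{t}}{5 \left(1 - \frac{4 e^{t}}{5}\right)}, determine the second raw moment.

To find E[X^2], compute M^(2)(0):
M^(1)(t) = \frac{e^{t}}{5 \left(1 - \frac{4 e^{t}}{5}\right)} + \frac{4 e^{2 t}}{25 \left(1 - \frac{4 e^{t}}{5}\right)^{2}}
M^(2)(t) = \frac{e^{t}}{5 \left(1 - \frac{4 e^{t}}{5}\right)} + \frac{12 e^{2 t}}{25 \left(1 - \frac{4 e^{t}}{5}\right)^{2}} + \frac{32 e^{3 t}}{125 \left(1 - \frac{4 e^{t}}{5}\right)^{3}}
M^(2)(0) = 45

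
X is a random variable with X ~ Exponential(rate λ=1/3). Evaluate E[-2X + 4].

For X ~ Exponential(rate λ=1/3):
E[X] = 3
E[-2X + 4] = -2 × E[X] + 4 = -2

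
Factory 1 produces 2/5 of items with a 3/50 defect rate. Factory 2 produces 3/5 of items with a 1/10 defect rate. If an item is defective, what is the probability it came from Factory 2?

Using Bayes' theorem:
P(F1) = 2/5, P(D|F1) = 3/50
P(F2) = 3/5, P(D|F2) = 1/10
P(D) = P(D|F1)P(F1) + P(D|F2)P(F2)
     = \frac{21}{250}
P(F2|D) = P(D|F2)P(F2) / P(D)
= \frac{5}{7}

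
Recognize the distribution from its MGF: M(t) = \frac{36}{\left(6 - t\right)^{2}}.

The MGF M(t) = \frac{36}{\left(6 - t\right)^{2}} is the standard form for the Gamma distribution.
Comparing with the known MGF formula identifies: Gamma(shape α=2, rate β=6)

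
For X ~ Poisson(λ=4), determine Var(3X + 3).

For X ~ Poisson(λ=4):
Var(X) = 4
Var(3X + 3) = (3)² × Var(X) = 9 × 4 = 36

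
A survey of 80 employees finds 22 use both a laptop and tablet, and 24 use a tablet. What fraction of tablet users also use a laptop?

P(A ∩ B) = 22/80 = 11/40
P(B) = 24/80 = 3/10
P(A|B) = P(A ∩ B) / P(B) = (11/40) / (3/10) = 11/12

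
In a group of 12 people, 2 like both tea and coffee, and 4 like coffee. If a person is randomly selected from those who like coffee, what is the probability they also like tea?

P(A ∩ B) = 2/12 = 1/6
P(B) = 4/12 = 1/3
P(A|B) = P(A ∩ B) / P(B) = (1/6) / (1/3) = 1/2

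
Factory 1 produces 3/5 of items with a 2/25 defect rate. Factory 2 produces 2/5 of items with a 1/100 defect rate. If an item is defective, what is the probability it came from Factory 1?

Using Bayes' theorem:
P(F1) = 3/5, P(D|F1) = 2/25
P(F2) = 2/5, P(D|F2) = 1/100
P(D) = P(D|F1)P(F1) + P(D|F2)P(F2)
     = \frac{13}{250}
P(F1|D) = P(D|F1)P(F1) / P(D)
= \frac{12}{13}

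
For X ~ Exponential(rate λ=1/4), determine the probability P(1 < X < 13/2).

P(1 < X < 13/2) = ∫_{1}^{13/2} f(x) dx
where f(x) = \frac{e^{- \frac{x}{4}}}{4}
= - \frac{1}{e^{\frac{13}{8}}} + e^{- \frac{1}{4}}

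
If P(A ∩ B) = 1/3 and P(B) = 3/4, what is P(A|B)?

P(A|B) = P(A ∩ B) / P(B)
= (1/3) / (3/4)
= 4/9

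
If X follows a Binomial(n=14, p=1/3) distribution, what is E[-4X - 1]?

For X ~ Binomial(n=14, p=1/3):
E[X] = \frac{14}{3}
E[-4X - 1] = -4 × E[X] - 1 = - \frac{59}{3}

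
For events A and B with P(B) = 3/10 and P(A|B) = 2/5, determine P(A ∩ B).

By definition, P(A|B) = P(A ∩ B) / P(B)
So P(A ∩ B) = P(A|B) × P(B)
= 2/5 × 3/10
= 3/25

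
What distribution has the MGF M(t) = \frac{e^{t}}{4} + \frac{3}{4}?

The MGF M(t) = \frac{e^{t}}{4} + \frac{3}{4} is the standard form for the Bernoulli distribution.
Comparing with the known MGF formula identifies: Bernoulli(p=1/4)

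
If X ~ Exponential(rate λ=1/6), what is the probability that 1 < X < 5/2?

P(1 < X < 5/2) = ∫_{1}^{5/2} f(x) dx
where f(x) = \frac{e^{- \frac{x}{6}}}{6}
= - \frac{1}{e^{\frac{5}{12}}} + e^{- \frac{1}{6}}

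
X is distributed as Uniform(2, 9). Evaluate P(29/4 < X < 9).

P(29/4 < X < 9) = ∫_{29/4}^{9} f(x) dx
where f(x) = \frac{1}{7}
= \frac{1}{4}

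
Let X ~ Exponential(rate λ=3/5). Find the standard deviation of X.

For X ~ Exponential(rate λ=3/5):
Var(X) = \frac{25}{9}
SD(X) = √(Var(X)) = √(\frac{25}{9}) = \frac{5}{3}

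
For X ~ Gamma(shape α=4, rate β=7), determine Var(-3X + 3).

For X ~ Gamma(shape α=4, rate β=7):
Var(X) = \frac{4}{49}
Var(-3X + 3) = (-3)² × Var(X) = 9 × \frac{4}{49} = \frac{36}{49}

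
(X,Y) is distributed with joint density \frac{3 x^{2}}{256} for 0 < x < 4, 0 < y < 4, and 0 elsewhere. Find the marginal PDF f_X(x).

f_X(x) = ∫_0^4 f(x,y) dy
= ∫_0^4 \frac{3 x^{2}}{256} dy
= \frac{3 x^{2}}{64} for 0 < x < 4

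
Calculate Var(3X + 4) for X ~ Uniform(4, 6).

For X ~ Uniform(4, 6):
Var(X) = \frac{1}{3}
Var(3X + 4) = (3)² × Var(X) = 9 × \frac{1}{3} = 3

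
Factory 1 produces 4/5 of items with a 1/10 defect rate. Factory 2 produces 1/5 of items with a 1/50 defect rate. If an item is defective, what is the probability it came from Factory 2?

Using Bayes' theorem:
P(F1) = 4/5, P(D|F1) = 1/10
P(F2) = 1/5, P(D|F2) = 1/50
P(D) = P(D|F1)P(F1) + P(D|F2)P(F2)
     = \frac{21}{250}
P(F2|D) = P(D|F2)P(F2) / P(D)
= \frac{1}{21}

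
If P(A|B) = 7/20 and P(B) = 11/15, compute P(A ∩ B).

By definition, P(A|B) = P(A ∩ B) / P(B)
So P(A ∩ B) = P(A|B) × P(B)
= 7/20 × 11/15
= 77/300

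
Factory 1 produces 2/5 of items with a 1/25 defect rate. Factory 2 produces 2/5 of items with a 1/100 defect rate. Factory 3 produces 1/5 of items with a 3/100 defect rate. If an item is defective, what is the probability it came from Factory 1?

Using Bayes' theorem:
P(F1) = 2/5, P(D|F1) = 1/25
P(F2) = 2/5, P(D|F2) = 1/100
P(F3) = 1/5, P(D|F3) = 3/100
P(D) = P(D|F1)P(F1) + P(D|F2)P(F2) + P(D|F3)P(F3)
     = \frac{13}{500}
P(F1|D) = P(D|F1)P(F1) / P(D)
= \frac{8}{13}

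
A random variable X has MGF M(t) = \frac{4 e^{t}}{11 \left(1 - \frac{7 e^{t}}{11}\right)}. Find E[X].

To find E[X], compute M^(1)(0):
M^(1)(t) = \frac{4 e^{t}}{11 \left(1 - \frac{7 e^{t}}{11}\right)} + \frac{28 e^{2 t}}{121 \left(1 - \frac{7 e^{t}}{11}\right)^{2}}
M^(1)(0) = \frac{11}{4}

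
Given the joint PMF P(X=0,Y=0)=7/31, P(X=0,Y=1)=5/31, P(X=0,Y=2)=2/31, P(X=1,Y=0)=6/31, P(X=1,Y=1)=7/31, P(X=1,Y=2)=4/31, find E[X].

First find marginal of X:
P(X=0) = 14/31
P(X=1) = 17/31
E[X] = 0 × 14/31 + 1 × 17/31 = 17/31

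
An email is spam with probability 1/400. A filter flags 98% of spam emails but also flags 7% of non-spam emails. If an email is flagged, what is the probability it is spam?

Let D = the rare event, + = positive/flagged.
P(D) = 1/400
P(+|D) = 98/100 = 49/50
P(+|D') = 7/100
P(+) = P(+|D)P(D) + P(+|D')P(D')
     = \frac{49}{50} × \frac{1}{400} + \frac{7}{100} × \frac{399}{400}
     = \frac{2891}{40000}
P(D|+) = P(+|D)P(D)/P(+) = \frac{2}{59}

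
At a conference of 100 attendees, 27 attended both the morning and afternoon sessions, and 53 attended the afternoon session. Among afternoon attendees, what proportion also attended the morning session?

P(A ∩ B) = 27/100
P(B) = 53/100
P(A|B) = P(A ∩ B) / P(B) = (27/100) / (53/100) = 27/53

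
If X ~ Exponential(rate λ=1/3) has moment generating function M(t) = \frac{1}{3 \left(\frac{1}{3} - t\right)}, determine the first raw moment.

To find E[X], compute M^(1)(0):
M^(1)(t) = \frac{1}{3 \left(\frac{1}{3} - t\right)^{2}}
M^(1)(0) = 3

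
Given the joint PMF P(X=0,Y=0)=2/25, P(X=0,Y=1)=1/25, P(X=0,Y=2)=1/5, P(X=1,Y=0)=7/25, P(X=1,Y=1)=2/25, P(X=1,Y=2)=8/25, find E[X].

First find marginal of X:
P(X=0) = 8/25
P(X=1) = 17/25
E[X] = 0 × 8/25 + 1 × 17/25 = 17/25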